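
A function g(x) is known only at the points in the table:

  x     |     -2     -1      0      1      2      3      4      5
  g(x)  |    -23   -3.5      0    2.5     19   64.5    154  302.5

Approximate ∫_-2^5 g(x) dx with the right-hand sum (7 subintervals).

539

Δx = 1.
Sum = 1·[(-3.5) + 0 + 2.5 + 19 + 64.5 + 154 + 302.5] = 539.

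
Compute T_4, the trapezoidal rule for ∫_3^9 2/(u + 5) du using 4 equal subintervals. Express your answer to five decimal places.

1.12316

Δu = (9 − 3)/4 = 1.5.
f(3) = 0.25, f(4.5) = 4/19, f(6) = 2/11, f(7.5) = 0.16, f(9) = 1/7.
T_4 = (Δu/2)·[f(u_0) + 2f(u_1) + 2f(u_2) + 2f(u_3) + f(u_4)].
Sum ≈ 1.12316.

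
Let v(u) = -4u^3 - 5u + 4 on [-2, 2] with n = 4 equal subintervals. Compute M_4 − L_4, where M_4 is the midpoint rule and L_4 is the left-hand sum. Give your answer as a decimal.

M_4 = 16.
L_4 = 58.
M_4 − L_4 = -42.

-42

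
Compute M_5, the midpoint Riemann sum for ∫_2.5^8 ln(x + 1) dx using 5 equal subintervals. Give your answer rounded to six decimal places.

Δx = (8 − 2.5)/5 = 1.1.
Midpoints: 3.05, 4.15, 5.25, 6.35, 7.45.
f(3.05) ≈ 1.398717, f(4.15) ≈ 1.638997, f(5.25) ≈ 1.832581, f(6.35) ≈ 1.994700, f(7.45) ≈ 2.134166.
Sum = Δx · [f(3.05) + f(4.15) + f(5.25) + f(6.35) + f(7.45)].
Sum ≈ 9.899078.

9.899078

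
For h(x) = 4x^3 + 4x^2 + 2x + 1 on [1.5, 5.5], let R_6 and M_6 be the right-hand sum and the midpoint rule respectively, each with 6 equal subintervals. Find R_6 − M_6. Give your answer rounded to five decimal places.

R_6 ≈ 1430.2962963.
M_6 ≈ 1152.5185185.
R_6 − M_6 ≈ 277.77778.

277.77778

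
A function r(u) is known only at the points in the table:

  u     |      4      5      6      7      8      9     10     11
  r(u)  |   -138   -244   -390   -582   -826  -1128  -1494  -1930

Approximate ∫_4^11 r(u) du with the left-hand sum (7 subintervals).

Δu = 1.
Sum = 1·[(-138) + (-244) + (-390) + (-582) + (-826) + (-1128) + (-1494)] = -4802.

-4802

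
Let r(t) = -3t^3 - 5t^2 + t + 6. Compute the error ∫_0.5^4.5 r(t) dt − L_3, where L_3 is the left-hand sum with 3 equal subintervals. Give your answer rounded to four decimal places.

-213.4074

Exact integral: ∫_0.5^4.5 r(t) dt ≈ -425.166667.
L_3 ≈ -211.759259.
Error ≈ -425.166667 − (-211.759259) ≈ -213.4074.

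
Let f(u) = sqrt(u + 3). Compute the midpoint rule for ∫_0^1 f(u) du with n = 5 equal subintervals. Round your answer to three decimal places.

1.869

Δu = (1 − 0)/5 = 0.2.
Midpoints: 0.1, 0.3, 0.5, 0.7, 0.9.
f(0.1) ≈ 1.761, f(0.3) ≈ 1.817, f(0.5) ≈ 1.871, f(0.7) ≈ 1.924, f(0.9) ≈ 1.975.
Sum = Δu · [f(0.1) + f(0.3) + f(0.5) + f(0.7) + f(0.9)].
Sum ≈ 1.869.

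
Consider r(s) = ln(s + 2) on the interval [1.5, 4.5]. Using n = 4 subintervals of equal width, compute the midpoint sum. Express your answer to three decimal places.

4.785

Δs = (4.5 − 1.5)/4 = 0.75.
Midpoints: 1.875, 2.625, 3.375, 4.125.
r(1.875) ≈ 1.355, r(2.625) ≈ 1.531, r(3.375) ≈ 1.682, r(4.125) ≈ 1.812.
Sum = Δs · [r(1.875) + r(2.625) + r(3.375) + r(4.125)].
Sum ≈ 4.785.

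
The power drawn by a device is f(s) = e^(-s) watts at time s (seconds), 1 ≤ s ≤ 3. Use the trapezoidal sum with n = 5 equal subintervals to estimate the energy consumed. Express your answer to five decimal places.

Δs = (3 − 1)/5 = 0.4.
f(1) ≈ 0.36788, f(1.4) ≈ 0.24660, f(1.8) ≈ 0.16530, f(2.2) ≈ 0.11080, f(2.6) ≈ 0.07427, f(3) ≈ 0.04979.
T_5 = (Δs/2)·[f(s_0) + 2f(s_1) + ... + 2f(s_{4}) + f(s_5)].
Sum ≈ 0.32232.

0.32232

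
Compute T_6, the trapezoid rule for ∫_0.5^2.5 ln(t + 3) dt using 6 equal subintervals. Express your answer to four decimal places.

2.9905

Δt = (2.5 − 0.5)/6 = 1/3.
f(0.5) ≈ 1.2528, f(5/6) ≈ 1.3437, f(7/6) ≈ 1.4271, f(1.5) ≈ 1.5041, f(11/6) ≈ 1.5755, f(13/6) ≈ 1.6422, f(2.5) ≈ 1.7047.
T_6 = (Δt/2)·[f(t_0) + 2f(t_1) + ... + 2f(t_{5}) + f(t_6)].
Sum ≈ 2.9905.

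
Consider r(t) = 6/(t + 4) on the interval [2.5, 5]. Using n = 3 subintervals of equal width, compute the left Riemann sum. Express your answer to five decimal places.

2.06329

Δt = (5 − 2.5)/3 = 5/6.
Left endpoints: 2.5, 10/3, 25/6.
r(2.5) = 12/13, r(10/3) = 9/11, r(25/6) = 36/49.
Sum = Δt · [r(2.5) + r(10/3) + r(25/6)].
Sum ≈ 2.06329.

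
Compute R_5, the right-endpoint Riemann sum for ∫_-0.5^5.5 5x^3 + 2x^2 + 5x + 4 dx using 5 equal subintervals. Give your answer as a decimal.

1964.13

Δx = (5.5 − (-0.5))/5 = 1.2.
Right endpoints: 0.7, 1.9, 3.1, 4.3, 5.5.
f(0.7) = 10.195, f(1.9) = 55.015, f(3.1) = 187.675, f(4.3) = 460.015, f(5.5) = 923.875.
Sum = Δx · [f(0.7) + f(1.9) + f(3.1) + f(4.3) + f(5.5)].
Sum = 1964.13.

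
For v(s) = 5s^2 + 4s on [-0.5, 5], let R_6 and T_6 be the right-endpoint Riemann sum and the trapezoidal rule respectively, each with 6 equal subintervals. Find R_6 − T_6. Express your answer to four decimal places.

R_6 ≈ 328.695023.
T_6 ≈ 261.892940.
R_6 − T_6 ≈ 66.8021.

66.8021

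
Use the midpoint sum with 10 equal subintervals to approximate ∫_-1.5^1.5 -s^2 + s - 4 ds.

-14.2275

Δs = (1.5 − (-1.5))/10 = 0.3.
Midpoints: -1.35, -1.05, -0.75, -0.45, -0.15, 0.15, 0.45, 0.75, 1.05, 1.35.
f(-1.35) = -7.1725, f(-1.05) = -6.1525, f(-0.75) = -5.3125, f(-0.45) = -4.6525, f(-0.15) = -4.1725, f(0.15) = -3.8725, f(0.45) = -3.7525, f(0.75) = -3.8125, f(1.05) = -4.0525, f(1.35) = -4.4725.
Sum = Δs · [f(-1.35) + f(-1.05) + f(-0.75) + ...].
Sum = -14.2275.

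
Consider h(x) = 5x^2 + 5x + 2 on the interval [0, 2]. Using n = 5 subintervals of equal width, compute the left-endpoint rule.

21.6

Δx = (2 − 0)/5 = 0.4.
Left endpoints: 0, 0.4, 0.8, 1.2, 1.6.
h(0) = 2, h(0.4) = 4.8, h(0.8) = 9.2, h(1.2) = 15.2, h(1.6) = 22.8.
Sum = Δx · [h(0) + h(0.4) + h(0.8) + h(1.2) + h(1.6)].
Sum = 21.6.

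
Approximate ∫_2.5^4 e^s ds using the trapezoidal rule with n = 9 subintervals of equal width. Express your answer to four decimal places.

Δs = (4 − 2.5)/9 = 1/6.
f(2.5) ≈ 12.1825, f(8/3) ≈ 14.3919, f(17/6) ≈ 17.0020, f(3) ≈ 20.0855, f(19/6) ≈ 23.7283, f(10/3) ≈ 28.0316, f(3.5) ≈ 33.1155, f(11/3) ≈ 39.1213, f(23/6) ≈ 46.2163, f(4) ≈ 54.5982.
T_9 = (Δs/2)·[f(s_0) + 2f(s_1) + ... + 2f(s_{8}) + f(s_9)].
Sum ≈ 42.5138.

42.5138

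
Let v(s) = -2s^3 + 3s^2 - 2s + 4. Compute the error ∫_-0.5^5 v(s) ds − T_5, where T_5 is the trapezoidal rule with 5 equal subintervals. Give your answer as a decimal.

11.64625

Exact integral: ∫_-0.5^5 v(s) ds = -190.09375.
T_5 = -201.74.
Error = -190.09375 − (-201.74) = 11.64625.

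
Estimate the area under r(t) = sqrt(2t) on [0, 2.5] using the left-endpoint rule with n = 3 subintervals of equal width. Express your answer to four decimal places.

Δt = (2.5 − 0)/3 = 5/6.
Left endpoints: 0, 5/6, 5/3.
r(0) ≈ 0.0000, r(5/6) ≈ 1.2910, r(5/3) ≈ 1.8257.
Sum = Δt · [r(0) + r(5/6) + r(5/3)].
Sum ≈ 2.5973.

2.5973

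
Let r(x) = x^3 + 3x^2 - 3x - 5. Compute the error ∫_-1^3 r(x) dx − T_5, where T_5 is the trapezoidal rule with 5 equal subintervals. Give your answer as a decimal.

-2.56

Exact integral: ∫_-1^3 r(x) dx = 16.
T_5 = 18.56.
Error = 16 − 18.56 = -2.56.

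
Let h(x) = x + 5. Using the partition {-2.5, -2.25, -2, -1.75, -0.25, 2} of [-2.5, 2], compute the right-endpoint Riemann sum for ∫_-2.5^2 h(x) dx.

25.125

Subinterval widths: 0.25, 0.25, 0.25, 1.5, 2.25.
Right endpoints: -2.25, -2, -1.75, -0.25, 2.
h(-2.25) = 2.75, h(-2) = 3, h(-1.75) = 3.25, h(-0.25) = 4.75, h(2) = 7.
Sum = Σ Δx_i · h(x_i).
Sum = 25.125.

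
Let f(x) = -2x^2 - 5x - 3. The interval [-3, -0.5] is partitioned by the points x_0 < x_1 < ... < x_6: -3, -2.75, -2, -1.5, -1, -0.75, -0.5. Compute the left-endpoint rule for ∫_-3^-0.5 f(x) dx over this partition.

-5.375

Subinterval widths: 0.25, 0.75, 0.5, 0.5, 0.25, 0.25.
Left endpoints: -3, -2.75, -2, -1.5, -1, -0.75.
f(-3) = -6, f(-2.75) = -4.375, f(-2) = -1, f(-1.5) = 0, f(-1) = 0, f(-0.75) = -0.375.
Sum = Σ Δx_i · f(x_i).
Sum = -5.375.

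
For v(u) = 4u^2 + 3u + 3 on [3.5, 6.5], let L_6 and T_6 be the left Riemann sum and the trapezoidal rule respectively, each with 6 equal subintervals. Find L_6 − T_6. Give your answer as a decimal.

L_6 = 331.25.
T_6 = 363.5.
L_6 − T_6 = -32.25.

-32.25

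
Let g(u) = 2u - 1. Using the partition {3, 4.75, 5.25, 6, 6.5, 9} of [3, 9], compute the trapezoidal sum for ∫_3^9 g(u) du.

66

Subinterval widths: 1.75, 0.5, 0.75, 0.5, 2.5.
g(3) = 5, g(4.75) = 8.5, g(5.25) = 9.5, g(6) = 11, g(6.5) = 12, g(9) = 17.
On each subinterval the trapezoid contributes (Δu_i/2)·[g(u_{i-1}) + g(u_i)].
Sum = 66.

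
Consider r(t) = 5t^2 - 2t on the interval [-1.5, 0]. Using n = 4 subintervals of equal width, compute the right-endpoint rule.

Δt = (0 − (-1.5))/4 = 0.375.
Right endpoints: -1.125, -0.75, -0.375, 0.
r(-1.125) = 8.578125, r(-0.75) = 4.3125, r(-0.375) = 1.453125, r(0) = 0.
Sum = Δt · [r(-1.125) + r(-0.75) + r(-0.375) + r(0)].
Sum = 5.37890625.

5.37890625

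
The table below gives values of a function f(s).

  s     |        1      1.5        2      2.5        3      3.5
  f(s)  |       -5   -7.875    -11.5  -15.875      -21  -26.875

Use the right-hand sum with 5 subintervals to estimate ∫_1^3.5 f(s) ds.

-41.5625

Δs = 0.5.
Sum = 0.5·[(-7.875) + (-11.5) + (-15.875) + (-21) + (-26.875)] = -41.5625.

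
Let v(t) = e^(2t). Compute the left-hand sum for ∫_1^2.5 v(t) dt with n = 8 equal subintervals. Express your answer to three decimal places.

Δt = (2.5 − 1)/8 = 0.1875.
Left endpoints: 1, 1.1875, 1.375, 1.5625, 1.75, 1.9375, 2.125, 2.3125.
v(1) ≈ 7.389, v(1.1875) ≈ 10.751, v(1.375) ≈ 15.643, v(1.5625) ≈ 22.760, v(1.75) ≈ 33.115, v(1.9375) ≈ 48.183, v(2.125) ≈ 70.105, v(2.3125) ≈ 102.003.
Sum = Δt · [v(1) + v(1.1875) + v(1.375) + ...].
Sum ≈ 58.115.

58.115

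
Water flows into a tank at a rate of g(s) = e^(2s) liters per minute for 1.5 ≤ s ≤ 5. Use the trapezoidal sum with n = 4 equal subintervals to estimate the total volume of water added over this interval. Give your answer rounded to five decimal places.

13677.67398

Δs = (5 − 1.5)/4 = 0.875.
g(1.5) ≈ 20.08554, g(2.375) ≈ 115.58428, g(3.25) ≈ 665.14163, g(4.125) ≈ 3827.62582, g(5) ≈ 22026.46579.
T_4 = (Δs/2)·[g(s_0) + 2g(s_1) + 2g(s_2) + 2g(s_3) + g(s_4)].
Sum ≈ 13677.67398.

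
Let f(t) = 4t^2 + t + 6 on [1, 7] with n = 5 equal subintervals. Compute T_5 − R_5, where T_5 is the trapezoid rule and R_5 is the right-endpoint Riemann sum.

-118.8

T_5 = 521.76.
R_5 = 640.56.
T_5 − R_5 = -118.8.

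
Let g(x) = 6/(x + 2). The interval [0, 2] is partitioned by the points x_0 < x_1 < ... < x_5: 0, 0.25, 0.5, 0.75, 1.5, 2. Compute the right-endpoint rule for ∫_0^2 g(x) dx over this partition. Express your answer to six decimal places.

Subinterval widths: 0.25, 0.25, 0.25, 0.75, 0.5.
Right endpoints: 0.25, 0.5, 0.75, 1.5, 2.
g(0.25) = 8/3, g(0.5) = 2.4, g(0.75) = 24/11, g(1.5) = 12/7, g(2) = 1.5.
Sum = Σ Δx_i · g(x_i).
Sum ≈ 3.847835.

3.847835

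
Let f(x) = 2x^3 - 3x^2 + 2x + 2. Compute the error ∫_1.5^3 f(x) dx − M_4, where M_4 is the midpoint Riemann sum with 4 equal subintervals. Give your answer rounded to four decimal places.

0.1846

Exact integral: ∫_1.5^3 f(x) dx = 24.09375.
M_4 ≈ 23.909180.
Error ≈ 24.09375 − 23.909180 ≈ 0.1846.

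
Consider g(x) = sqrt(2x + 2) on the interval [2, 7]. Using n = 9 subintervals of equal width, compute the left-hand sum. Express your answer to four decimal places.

Δx = (7 − 2)/9 = 5/9.
Left endpoints: 2, 23/9, 28/9, 11/3, 38/9, 43/9, 16/3, 53/9, 58/9.
g(2) ≈ 2.4495, g(23/9) ≈ 2.6667, g(28/9) ≈ 2.8674, g(11/3) ≈ 3.0551, g(38/9) ≈ 3.2318, g(43/9) ≈ 3.3993, g(16/3) ≈ 3.5590, g(53/9) ≈ 3.7118, g(58/9) ≈ 3.8586.
Sum = Δx · [g(2) + g(23/9) + g(28/9) + ...].
Sum ≈ 15.9996.

15.9996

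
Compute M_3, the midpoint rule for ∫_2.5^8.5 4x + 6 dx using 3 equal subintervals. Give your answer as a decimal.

168

Δx = (8.5 − 2.5)/3 = 2.
Midpoints: 3.5, 5.5, 7.5.
f(3.5) = 20, f(5.5) = 28, f(7.5) = 36.
Sum = Δx · [f(3.5) + f(5.5) + f(7.5)].
Sum = 168.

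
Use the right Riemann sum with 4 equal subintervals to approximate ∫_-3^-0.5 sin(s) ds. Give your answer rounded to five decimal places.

Δs = (-0.5 − (-3))/4 = 0.625.
Right endpoints: -2.375, -1.75, -1.125, -0.5.
f(-2.375) ≈ -0.69369, f(-1.75) ≈ -0.98399, f(-1.125) ≈ -0.90227, f(-0.5) ≈ -0.47943.
Sum = Δs · [f(-2.375) + f(-1.75) + f(-1.125) + f(-0.5)].
Sum ≈ -1.91210.

-1.91210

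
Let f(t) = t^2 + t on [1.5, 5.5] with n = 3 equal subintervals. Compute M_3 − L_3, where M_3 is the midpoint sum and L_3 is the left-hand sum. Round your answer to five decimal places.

M_3 ≈ 67.7407407.
L_3 ≈ 48.1851852.
M_3 − L_3 ≈ 19.55556.

19.55556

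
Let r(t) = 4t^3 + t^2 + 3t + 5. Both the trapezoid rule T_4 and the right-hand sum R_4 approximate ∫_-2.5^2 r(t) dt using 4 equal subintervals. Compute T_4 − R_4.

-59.484375

T_4 = 2.0390625.
R_4 = 61.5234375.
T_4 − R_4 = -59.484375.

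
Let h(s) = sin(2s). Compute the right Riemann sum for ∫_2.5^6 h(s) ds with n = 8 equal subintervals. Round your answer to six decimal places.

-0.169604

Δs = (6 − 2.5)/8 = 0.4375.
Right endpoints: 2.9375, 3.375, 3.8125, 4.25, 4.6875, 5.125, 5.5625, 6.
h(2.9375) ≈ -0.396944, h(3.375) ≈ 0.450044, h(3.8125) ≈ 0.973898, h(4.25) ≈ 0.798487, h(4.6875) ≈ 0.049757, h(5.125) ≈ -0.734698, h(5.5625) ≈ -0.991636, h(6) ≈ -0.536573.
Sum = Δs · [h(2.9375) + h(3.375) + h(3.8125) + ...].
Sum ≈ -0.169604.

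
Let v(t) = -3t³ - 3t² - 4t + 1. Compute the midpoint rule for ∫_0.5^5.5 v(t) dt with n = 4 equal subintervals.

Δt = (5.5 − 0.5)/4 = 1.25.
Midpoints: 1.125, 2.375, 3.625, 4.875.
v(1.125) = -5923/512, v(2.375) = -33593/512, v(3.625) = -100263/512, v(4.875) = -223933/512.
Sum = Δt · [v(1.125) + v(2.375) + v(3.625) + v(4.875)].
Sum = -887.96875.

-887.96875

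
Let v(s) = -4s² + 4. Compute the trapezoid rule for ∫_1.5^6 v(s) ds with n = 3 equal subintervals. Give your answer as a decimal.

-272.25

Δs = (6 − 1.5)/3 = 1.5.
v(1.5) = -5, v(3) = -32, v(4.5) = -77, v(6) = -140.
T_3 = (Δs/2)·[v(s_0) + 2v(s_1) + 2v(s_2) + v(s_3)].
Sum = -272.25.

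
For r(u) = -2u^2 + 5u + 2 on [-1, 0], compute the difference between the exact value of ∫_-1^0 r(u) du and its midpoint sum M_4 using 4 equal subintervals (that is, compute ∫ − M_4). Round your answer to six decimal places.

-0.010417

Exact integral: ∫_-1^0 r(u) du ≈ -1.16666667.
M_4 = -1.15625.
Error ≈ -1.16666667 − (-1.15625) ≈ -0.010417.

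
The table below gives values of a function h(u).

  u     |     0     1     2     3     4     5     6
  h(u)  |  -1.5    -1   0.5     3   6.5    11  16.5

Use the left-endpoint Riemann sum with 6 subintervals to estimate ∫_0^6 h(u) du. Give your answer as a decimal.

Δu = 1.
Sum = 1·[(-1.5) + (-1) + 0.5 + 3 + 6.5 + 11] = 18.5.

18.5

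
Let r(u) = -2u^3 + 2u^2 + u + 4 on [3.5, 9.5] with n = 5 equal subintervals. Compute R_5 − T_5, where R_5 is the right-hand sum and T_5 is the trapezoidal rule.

-880.2

R_5 = -4324.98.
T_5 = -3444.78.
R_5 − T_5 = -880.2.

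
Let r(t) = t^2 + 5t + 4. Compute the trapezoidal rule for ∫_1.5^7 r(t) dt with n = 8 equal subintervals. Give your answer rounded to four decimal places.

252.5166

Δt = (7 − 1.5)/8 = 0.6875.
r(1.5) = 13.75, r(2.1875) = 19.72265625, r(2.875) = 26.640625, r(3.5625) = 34.50390625, r(4.25) = 43.3125, r(4.9375) = 53.06640625, r(5.625) = 63.765625, r(6.3125) = 75.41015625, r(7) = 88.
T_8 = (Δt/2)·[r(t_0) + 2r(t_1) + ... + 2r(t_{7}) + r(t_8)].
Sum ≈ 252.5166.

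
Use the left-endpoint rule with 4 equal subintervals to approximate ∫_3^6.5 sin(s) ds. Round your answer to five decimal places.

-1.87185

Δs = (6.5 − 3)/4 = 0.875.
Left endpoints: 3, 3.875, 4.75, 5.625.
f(3) ≈ 0.14112, f(3.875) ≈ -0.66940, f(4.75) ≈ -0.99929, f(5.625) ≈ -0.61168.
Sum = Δs · [f(3) + f(3.875) + f(4.75) + f(5.625)].
Sum ≈ -1.87185.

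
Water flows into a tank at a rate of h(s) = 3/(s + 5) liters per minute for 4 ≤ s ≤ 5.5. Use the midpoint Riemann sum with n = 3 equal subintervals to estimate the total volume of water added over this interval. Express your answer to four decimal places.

Δs = (5.5 − 4)/3 = 0.5.
Midpoints: 4.25, 4.75, 5.25.
h(4.25) = 12/37, h(4.75) = 4/13, h(5.25) = 12/41.
Sum = Δs · [h(4.25) + h(4.75) + h(5.25)].
Sum ≈ 0.4623.

0.4623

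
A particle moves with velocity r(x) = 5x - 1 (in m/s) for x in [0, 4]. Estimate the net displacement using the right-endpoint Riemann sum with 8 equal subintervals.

41

Δx = (4 − 0)/8 = 0.5.
Right endpoints: 0.5, 1, 1.5, 2, 2.5, 3, 3.5, 4.
r(0.5) = 1.5, r(1) = 4, r(1.5) = 6.5, r(2) = 9, r(2.5) = 11.5, r(3) = 14, r(3.5) = 16.5, r(4) = 19.
Sum = Δx · [r(0.5) + r(1) + r(1.5) + ...].
Sum = 41.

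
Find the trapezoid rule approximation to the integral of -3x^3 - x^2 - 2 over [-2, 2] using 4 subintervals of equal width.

Δx = (2 − (-2))/4 = 1.
f(-2) = 18, f(-1) = 0, f(0) = -2, f(1) = -6, f(2) = -30.
T_4 = (Δx/2)·[f(x_0) + 2f(x_1) + 2f(x_2) + 2f(x_3) + f(x_4)].
Sum = -14.

-14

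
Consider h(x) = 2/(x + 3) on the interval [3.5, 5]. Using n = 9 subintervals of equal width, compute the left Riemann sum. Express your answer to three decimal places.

Δx = (5 − 3.5)/9 = 1/6.
Left endpoints: 3.5, 11/3, 23/6, 4, 25/6, 13/3, 4.5, 14/3, 29/6.
h(3.5) = 4/13, h(11/3) = 0.3, h(23/6) = 12/41, h(4) = 2/7, h(25/6) = 12/43, h(13/3) = 3/11, h(4.5) = 4/15, h(14/3) = 6/23, h(29/6) = 12/47.
Sum = Δx · [h(3.5) + h(11/3) + h(23/6) + ...].
Sum ≈ 0.420.

0.420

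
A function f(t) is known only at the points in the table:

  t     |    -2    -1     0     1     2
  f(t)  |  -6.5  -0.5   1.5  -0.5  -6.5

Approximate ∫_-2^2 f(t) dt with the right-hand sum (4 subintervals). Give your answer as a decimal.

-6

Δt = 1.
Sum = 1·[(-0.5) + 1.5 + (-0.5) + (-6.5)] = -6.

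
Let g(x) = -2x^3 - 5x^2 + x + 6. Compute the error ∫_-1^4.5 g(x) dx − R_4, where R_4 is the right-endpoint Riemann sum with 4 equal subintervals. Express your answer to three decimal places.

Exact integral: ∫_-1^4.5 g(x) dx ≈ -315.44792.
R_4 ≈ -531.37305.
Error ≈ -315.44792 − (-531.37305) ≈ 215.925.

215.925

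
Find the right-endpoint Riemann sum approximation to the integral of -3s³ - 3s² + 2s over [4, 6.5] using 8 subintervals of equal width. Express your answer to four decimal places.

Δs = (6.5 − 4)/8 = 0.3125.
Right endpoints: 4.3125, 4.625, 4.9375, 5.25, 5.5625, 5.875, 6.1875, 6.5.
f(4.3125) = -1178727/4096, f(4.625) = -180079/512, f(4.9375) = -1738237/4096, f(5.25) = -506.296875, f(5.5625) = -2449547/4096, f(5.875) = -358469/512, f(6.1875) = -3330657/4096, f(6.5) = -937.625.
Sum = Δs · [f(4.3125) + f(4.625) + f(4.9375) + ...].
Sum ≈ -1443.4705.

-1443.4705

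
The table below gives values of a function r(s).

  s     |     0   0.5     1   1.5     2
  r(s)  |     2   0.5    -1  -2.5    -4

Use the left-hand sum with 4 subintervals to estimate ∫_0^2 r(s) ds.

-0.5

Δs = 0.5.
Sum = 0.5·[2 + 0.5 + (-1) + (-2.5)] = -0.5.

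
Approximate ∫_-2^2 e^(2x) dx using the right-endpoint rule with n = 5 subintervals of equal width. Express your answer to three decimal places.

Δx = (2 − (-2))/5 = 0.8.
Right endpoints: -1.2, -0.4, 0.4, 1.2, 2.
f(-1.2) ≈ 0.091, f(-0.4) ≈ 0.449, f(0.4) ≈ 2.226, f(1.2) ≈ 11.023, f(2) ≈ 54.598.
Sum = Δx · [f(-1.2) + f(-0.4) + f(0.4) + f(1.2) + f(2)].
Sum ≈ 54.710.

54.710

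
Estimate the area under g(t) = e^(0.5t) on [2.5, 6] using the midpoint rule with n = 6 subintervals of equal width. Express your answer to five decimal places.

Δt = (6 − 2.5)/6 = 7/12.
Midpoints: 67/24, 3.375, 95/24, 109/24, 5.125, 137/24.
g(67/24) ≈ 4.03834, g(3.375) ≈ 5.40595, g(95/24) ≈ 7.23671, g(109/24) ≈ 9.68747, g(5.125) ≈ 12.96820, g(137/24) ≈ 17.35996.
Sum = Δt · [g(67/24) + g(3.375) + g(95/24) + ...].
Sum ≈ 33.07303.

33.07303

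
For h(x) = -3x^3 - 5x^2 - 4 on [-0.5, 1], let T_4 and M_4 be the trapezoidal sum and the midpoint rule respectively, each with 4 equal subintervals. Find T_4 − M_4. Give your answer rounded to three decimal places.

T_4 ≈ -8.83301.
M_4 ≈ -8.45068.
T_4 − M_4 ≈ -0.382.

-0.382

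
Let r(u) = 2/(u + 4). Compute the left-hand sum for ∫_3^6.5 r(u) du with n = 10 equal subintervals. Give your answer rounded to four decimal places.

0.8278

Δu = (6.5 − 3)/10 = 0.35.
Left endpoints: 3, 3.35, 3.7, 4.05, 4.4, 4.75, 5.1, 5.45, 5.8, 6.15.
r(3) = 2/7, r(3.35) = 40/147, r(3.7) = 20/77, r(4.05) = 40/161, r(4.4) = 5/21, r(4.75) = 8/35, r(5.1) = 20/91, r(5.45) = 40/189, r(5.8) = 10/49, r(6.15) = 40/203.
Sum = Δu · [r(3) + r(3.35) + r(3.7) + ...].
Sum ≈ 0.8278.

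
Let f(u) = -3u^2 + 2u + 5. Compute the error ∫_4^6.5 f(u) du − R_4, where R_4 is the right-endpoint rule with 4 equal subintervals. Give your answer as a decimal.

Exact integral: ∫_4^6.5 f(u) du = -171.875.
R_4 = -195.41015625.
Error = -171.875 − (-195.41015625) = 23.53515625.

23.53515625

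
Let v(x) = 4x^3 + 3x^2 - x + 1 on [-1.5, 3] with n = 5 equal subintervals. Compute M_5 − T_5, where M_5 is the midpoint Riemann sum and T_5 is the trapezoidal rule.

M_5 = 103.7925.
T_5 = 114.7275.
M_5 − T_5 = -10.935.

-10.935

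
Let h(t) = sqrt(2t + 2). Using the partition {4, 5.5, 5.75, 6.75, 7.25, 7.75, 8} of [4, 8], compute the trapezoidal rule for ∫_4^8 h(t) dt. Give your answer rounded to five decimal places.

Subinterval widths: 1.5, 0.25, 1, 0.5, 0.5, 0.25.
h(4) ≈ 3.16228, h(5.5) ≈ 3.60555, h(5.75) ≈ 3.67423, h(6.75) ≈ 3.93700, h(7.25) ≈ 4.06202, h(7.75) ≈ 4.18330, h(8) ≈ 4.24264.
On each subinterval the trapezoid contributes (Δt_i/2)·[h(t_{i-1}) + h(t_i)].
Sum ≈ 14.90579.

14.90579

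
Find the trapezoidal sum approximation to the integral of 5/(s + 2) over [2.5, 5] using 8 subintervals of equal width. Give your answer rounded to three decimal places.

Δs = (5 − 2.5)/8 = 0.3125.
f(2.5) = 10/9, f(2.8125) = 80/77, f(3.125) = 40/41, f(3.4375) = 80/87, f(3.75) = 20/23, f(4.0625) = 80/97, f(4.375) = 40/51, f(4.6875) = 80/107, f(5) = 5/7.
T_8 = (Δs/2)·[f(s_0) + 2f(s_1) + ... + 2f(s_{7}) + f(s_8)].
Sum ≈ 2.210.

2.210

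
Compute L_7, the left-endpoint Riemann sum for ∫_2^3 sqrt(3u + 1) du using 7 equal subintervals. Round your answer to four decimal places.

Δu = (3 − 2)/7 = 1/7.
Left endpoints: 2, 15/7, 16/7, 17/7, 18/7, 19/7, 20/7.
f(2) ≈ 2.6458, f(15/7) ≈ 2.7255, f(16/7) ≈ 2.8031, f(17/7) ≈ 2.8785, f(18/7) ≈ 2.9520, f(19/7) ≈ 3.0237, f(20/7) ≈ 3.0938.
Sum = Δu · [f(2) + f(15/7) + f(16/7) + ...].
Sum ≈ 2.8746.

2.8746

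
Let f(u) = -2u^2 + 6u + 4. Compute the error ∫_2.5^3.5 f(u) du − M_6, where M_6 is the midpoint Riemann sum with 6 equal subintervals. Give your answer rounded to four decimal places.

-0.0046

Exact integral: ∫_2.5^3.5 f(u) du ≈ 3.833333.
M_6 ≈ 3.837963.
Error ≈ 3.833333 − 3.837963 ≈ -0.0046.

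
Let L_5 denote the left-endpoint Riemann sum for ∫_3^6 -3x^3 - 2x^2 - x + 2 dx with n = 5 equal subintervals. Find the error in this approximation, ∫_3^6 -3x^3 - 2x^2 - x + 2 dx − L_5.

-179.55

Exact integral: ∫_3^6 f(x) dx = -1044.75.
L_5 = -865.2.
Error = -1044.75 − (-865.2) = -179.55.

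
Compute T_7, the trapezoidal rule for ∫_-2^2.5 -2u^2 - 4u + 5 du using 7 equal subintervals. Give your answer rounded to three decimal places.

Δu = (2.5 − (-2))/7 = 9/14.
f(-2) = 5, f(-19/14) = 661/98, f(-5/7) = 335/49, f(-1/14) = 517/98, f(4/7) = 101/49, f(17/14) = -275/98, f(13/7) = -457/49, f(2.5) = -17.5.
T_7 = (Δu/2)·[f(u_0) + 2f(u_1) + ... + 2f(u_{6}) + f(u_7)].
Sum ≈ 1.630.

1.630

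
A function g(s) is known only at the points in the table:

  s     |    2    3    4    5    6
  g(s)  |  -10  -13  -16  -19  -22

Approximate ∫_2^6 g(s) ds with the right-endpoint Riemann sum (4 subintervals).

-70

Δs = 1.
Sum = 1·[(-13) + (-16) + (-19) + (-22)] = -70.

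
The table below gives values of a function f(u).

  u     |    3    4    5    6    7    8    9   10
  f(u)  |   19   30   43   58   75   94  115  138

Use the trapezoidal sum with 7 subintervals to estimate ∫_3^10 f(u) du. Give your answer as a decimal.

493.5

Δu = 1.
T_7 = (1/2)·[19 + 2·30 + 2·43 + 2·58 + 2·75 + 2·94 + 2·115 + 138] = 493.5.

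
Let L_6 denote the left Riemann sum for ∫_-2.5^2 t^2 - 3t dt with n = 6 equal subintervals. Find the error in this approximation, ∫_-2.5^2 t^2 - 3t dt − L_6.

-6.328125

Exact integral: ∫_-2.5^2 f(t) dt = 11.25.
L_6 = 17.578125.
Error = 11.25 − 17.578125 = -6.328125.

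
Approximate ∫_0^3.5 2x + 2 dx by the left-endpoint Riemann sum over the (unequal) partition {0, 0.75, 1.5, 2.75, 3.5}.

16

Subinterval widths: 0.75, 0.75, 1.25, 0.75.
Left endpoints: 0, 0.75, 1.5, 2.75.
f(0) = 2, f(0.75) = 3.5, f(1.5) = 5, f(2.75) = 7.5.
Sum = Σ Δx_i · f(x_i).
Sum = 16.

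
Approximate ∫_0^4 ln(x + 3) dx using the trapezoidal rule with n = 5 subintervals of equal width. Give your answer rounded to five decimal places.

6.31541

Δx = (4 − 0)/5 = 0.8.
f(0) ≈ 1.09861, f(0.8) ≈ 1.33500, f(1.6) ≈ 1.52606, f(2.4) ≈ 1.68640, f(3.2) ≈ 1.82455, f(4) ≈ 1.94591.
T_5 = (Δx/2)·[f(x_0) + 2f(x_1) + ... + 2f(x_{4}) + f(x_5)].
Sum ≈ 6.31541.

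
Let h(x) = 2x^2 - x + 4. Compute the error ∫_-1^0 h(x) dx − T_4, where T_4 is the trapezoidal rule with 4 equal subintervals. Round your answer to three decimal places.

-0.021

Exact integral: ∫_-1^0 h(x) dx ≈ 5.16667.
T_4 = 5.1875.
Error ≈ 5.16667 − 5.1875 ≈ -0.021.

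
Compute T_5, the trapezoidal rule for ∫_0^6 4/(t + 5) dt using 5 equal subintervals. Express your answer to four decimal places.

Δt = (6 − 0)/5 = 1.2.
f(0) = 0.8, f(1.2) = 20/31, f(2.4) = 20/37, f(3.6) = 20/43, f(4.8) = 20/49, f(6) = 4/11.
T_5 = (Δt/2)·[f(t_0) + 2f(t_1) + ... + 2f(t_{4}) + f(t_5)].
Sum ≈ 3.1690.

3.1690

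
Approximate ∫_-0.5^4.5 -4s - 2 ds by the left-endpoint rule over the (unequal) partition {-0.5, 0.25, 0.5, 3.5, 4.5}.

Subinterval widths: 0.75, 0.25, 3, 1.
Left endpoints: -0.5, 0.25, 0.5, 3.5.
f(-0.5) = 0, f(0.25) = -3, f(0.5) = -4, f(3.5) = -16.
Sum = Σ Δs_i · f(s_i).
Sum = -28.75.

-28.75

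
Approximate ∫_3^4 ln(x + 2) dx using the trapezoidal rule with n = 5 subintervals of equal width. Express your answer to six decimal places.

1.703256

Δx = (4 − 3)/5 = 0.2.
f(3) ≈ 1.609438, f(3.2) ≈ 1.648659, f(3.4) ≈ 1.686399, f(3.6) ≈ 1.722767, f(3.8) ≈ 1.757858, f(4) ≈ 1.791759.
T_5 = (Δx/2)·[f(x_0) + 2f(x_1) + ... + 2f(x_{4}) + f(x_5)].
Sum ≈ 1.703256.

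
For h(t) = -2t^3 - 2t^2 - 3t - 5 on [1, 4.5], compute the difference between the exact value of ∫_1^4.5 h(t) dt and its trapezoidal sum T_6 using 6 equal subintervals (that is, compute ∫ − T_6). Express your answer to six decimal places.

3.672164

Exact integral: ∫_1^4.5 h(t) dt ≈ -310.98958333.
T_6 ≈ -314.66174769.
Error ≈ -310.98958333 − (-314.66174769) ≈ 3.672164.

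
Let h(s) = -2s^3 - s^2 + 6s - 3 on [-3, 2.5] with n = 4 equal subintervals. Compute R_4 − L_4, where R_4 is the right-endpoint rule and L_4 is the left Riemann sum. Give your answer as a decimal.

R_4 ≈ -51.15430.
L_4 ≈ 16.90820.
R_4 − L_4 = -68.0625.

-68.0625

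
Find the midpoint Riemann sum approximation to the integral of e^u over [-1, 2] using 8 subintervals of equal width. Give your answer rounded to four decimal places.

Δu = (2 − (-1))/8 = 0.375.
Midpoints: -0.8125, -0.4375, -0.0625, 0.3125, 0.6875, 1.0625, 1.4375, 1.8125.
f(-0.8125) ≈ 0.4437, f(-0.4375) ≈ 0.6456, f(-0.0625) ≈ 0.9394, f(0.3125) ≈ 1.3668, f(0.6875) ≈ 1.9887, f(1.0625) ≈ 2.8936, f(1.4375) ≈ 4.2102, f(1.8125) ≈ 6.1257.
Sum = Δu · [f(-0.8125) + f(-0.4375) + f(-0.0625) + ...].
Sum ≈ 6.9802.

6.9802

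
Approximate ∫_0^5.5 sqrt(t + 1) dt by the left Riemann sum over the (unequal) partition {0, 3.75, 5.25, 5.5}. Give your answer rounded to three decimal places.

Subinterval widths: 3.75, 1.5, 0.25.
Left endpoints: 0, 3.75, 5.25.
f(0) ≈ 1.000, f(3.75) ≈ 2.179, f(5.25) ≈ 2.500.
Sum = Σ Δt_i · f(t_i).
Sum ≈ 7.644.

7.644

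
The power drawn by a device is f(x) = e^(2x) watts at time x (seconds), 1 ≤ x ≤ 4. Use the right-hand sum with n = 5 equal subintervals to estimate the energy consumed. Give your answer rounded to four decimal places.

Δx = (4 − 1)/5 = 0.6.
Right endpoints: 1.6, 2.2, 2.8, 3.4, 4.
f(1.6) ≈ 24.5325, f(2.2) ≈ 81.4509, f(2.8) ≈ 270.4264, f(3.4) ≈ 897.8473, f(4) ≈ 2980.9580.
Sum = Δx · [f(1.6) + f(2.2) + f(2.8) + f(3.4) + f(4)].
Sum ≈ 2553.1291.

2553.1291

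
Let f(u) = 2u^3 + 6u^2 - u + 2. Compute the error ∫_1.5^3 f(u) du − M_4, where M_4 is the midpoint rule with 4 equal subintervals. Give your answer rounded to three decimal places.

0.343

Exact integral: ∫_1.5^3 f(u) du = 84.84375.
M_4 ≈ 84.50098.
Error ≈ 84.84375 − 84.50098 ≈ 0.343.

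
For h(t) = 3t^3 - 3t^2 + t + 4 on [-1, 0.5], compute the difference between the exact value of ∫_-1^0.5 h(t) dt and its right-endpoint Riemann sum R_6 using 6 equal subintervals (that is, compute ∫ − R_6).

Exact integral: ∫_-1^0.5 h(t) dt = 3.796875.
R_6 = 4.60546875.
Error = 3.796875 − 4.60546875 = -0.80859375.

-0.80859375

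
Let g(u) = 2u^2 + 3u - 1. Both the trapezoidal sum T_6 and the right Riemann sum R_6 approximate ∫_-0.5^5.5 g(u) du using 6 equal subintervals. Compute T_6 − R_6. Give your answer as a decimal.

-39

T_6 = 152.
R_6 = 191.
T_6 − R_6 = -39.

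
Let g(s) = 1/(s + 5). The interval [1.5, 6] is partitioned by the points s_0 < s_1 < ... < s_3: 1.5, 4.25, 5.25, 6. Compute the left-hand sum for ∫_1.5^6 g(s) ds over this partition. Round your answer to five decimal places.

0.60436

Subinterval widths: 2.75, 1, 0.75.
Left endpoints: 1.5, 4.25, 5.25.
g(1.5) = 2/13, g(4.25) = 4/37, g(5.25) = 4/41.
Sum = Σ Δs_i · g(s_i).
Sum ≈ 0.60436.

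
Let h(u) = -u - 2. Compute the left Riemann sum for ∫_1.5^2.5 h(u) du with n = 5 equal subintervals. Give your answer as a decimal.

Δu = (2.5 − 1.5)/5 = 0.2.
Left endpoints: 1.5, 1.7, 1.9, 2.1, 2.3.
h(1.5) = -3.5, h(1.7) = -3.7, h(1.9) = -3.9, h(2.1) = -4.1, h(2.3) = -4.3.
Sum = Δu · [h(1.5) + h(1.7) + h(1.9) + h(2.1) + h(2.3)].
Sum = -3.9.

-3.9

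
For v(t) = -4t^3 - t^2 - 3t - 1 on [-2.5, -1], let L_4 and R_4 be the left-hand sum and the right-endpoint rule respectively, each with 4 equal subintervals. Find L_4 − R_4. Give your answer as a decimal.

L_4 = 51.09375.
R_4 = 29.4375.
L_4 − R_4 = 21.65625.

21.65625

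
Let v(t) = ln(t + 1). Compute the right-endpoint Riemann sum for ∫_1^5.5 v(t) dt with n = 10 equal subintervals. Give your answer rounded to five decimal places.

Δt = (5.5 − 1)/10 = 0.45.
Right endpoints: 1.45, 1.9, 2.35, 2.8, 3.25, 3.7, 4.15, 4.6, 5.05, 5.5.
v(1.45) ≈ 0.89609, v(1.9) ≈ 1.06471, v(2.35) ≈ 1.20896, v(2.8) ≈ 1.33500, v(3.25) ≈ 1.44692, v(3.7) ≈ 1.54756, v(4.15) ≈ 1.63900, v(4.6) ≈ 1.72277, v(5.05) ≈ 1.80006, v(5.5) ≈ 1.87180.
Sum = Δt · [v(1.45) + v(1.9) + v(2.35) + ...].
Sum ≈ 6.53979.

6.53979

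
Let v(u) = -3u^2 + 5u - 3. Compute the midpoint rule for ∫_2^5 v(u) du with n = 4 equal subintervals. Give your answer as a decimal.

-73.078125

Δu = (5 − 2)/4 = 0.75.
Midpoints: 2.375, 3.125, 3.875, 4.625.
v(2.375) = -8.046875, v(3.125) = -16.671875, v(3.875) = -28.671875, v(4.625) = -44.046875.
Sum = Δu · [v(2.375) + v(3.125) + v(3.875) + v(4.625)].
Sum = -73.078125.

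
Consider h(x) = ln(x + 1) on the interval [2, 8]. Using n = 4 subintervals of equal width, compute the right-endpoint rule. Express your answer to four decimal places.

Δx = (8 − 2)/4 = 1.5.
Right endpoints: 3.5, 5, 6.5, 8.
h(3.5) ≈ 1.5041, h(5) ≈ 1.7918, h(6.5) ≈ 2.0149, h(8) ≈ 2.1972.
Sum = Δx · [h(3.5) + h(5) + h(6.5) + h(8)].
Sum ≈ 11.2619.

11.2619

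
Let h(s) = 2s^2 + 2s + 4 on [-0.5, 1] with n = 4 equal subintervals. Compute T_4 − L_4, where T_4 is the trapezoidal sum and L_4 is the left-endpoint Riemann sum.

0.84375

T_4 = 7.5703125.
L_4 = 6.7265625.
T_4 − L_4 = 0.84375.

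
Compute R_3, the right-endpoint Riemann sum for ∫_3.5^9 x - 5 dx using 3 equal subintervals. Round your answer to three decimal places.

11.917

Δx = (9 − 3.5)/3 = 11/6.
Right endpoints: 16/3, 43/6, 9.
f(16/3) = 1/3, f(43/6) = 13/6, f(9) = 4.
Sum = Δx · [f(16/3) + f(43/6) + f(9)].
Sum ≈ 11.917.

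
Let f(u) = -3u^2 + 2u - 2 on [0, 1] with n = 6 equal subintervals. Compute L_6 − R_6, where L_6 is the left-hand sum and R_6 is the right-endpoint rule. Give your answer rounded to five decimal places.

L_6 ≈ -1.9305556.
R_6 ≈ -2.0972222.
L_6 − R_6 ≈ 0.16667.

0.16667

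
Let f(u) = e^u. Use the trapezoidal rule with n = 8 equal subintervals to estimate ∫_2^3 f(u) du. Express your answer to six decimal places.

Δu = (3 − 2)/8 = 0.125.
f(2) ≈ 7.389056, f(2.125) ≈ 8.372897, f(2.25) ≈ 9.487736, f(2.375) ≈ 10.751013, f(2.5) ≈ 12.182494, f(2.625) ≈ 13.804574, f(2.75) ≈ 15.642632, f(2.875) ≈ 17.725424, f(3) ≈ 20.085537.
T_8 = (Δu/2)·[f(u_0) + 2f(u_1) + ... + 2f(u_{7}) + f(u_8)].
Sum ≈ 12.713008.

12.713008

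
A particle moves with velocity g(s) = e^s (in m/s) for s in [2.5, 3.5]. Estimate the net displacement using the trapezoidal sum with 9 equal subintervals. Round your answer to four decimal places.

Δs = (3.5 − 2.5)/9 = 1/9.
g(2.5) ≈ 12.1825, g(47/18) ≈ 13.6142, g(49/18) ≈ 15.2141, g(17/6) ≈ 17.0020, g(53/18) ≈ 19.0001, g(55/18) ≈ 21.2330, g(19/6) ≈ 23.7283, g(59/18) ≈ 26.5168, g(61/18) ≈ 29.6330, g(3.5) ≈ 33.1155.
T_9 = (Δs/2)·[g(s_0) + 2g(s_1) + ... + 2g(s_{8}) + g(s_9)].
Sum ≈ 20.9545.

20.9545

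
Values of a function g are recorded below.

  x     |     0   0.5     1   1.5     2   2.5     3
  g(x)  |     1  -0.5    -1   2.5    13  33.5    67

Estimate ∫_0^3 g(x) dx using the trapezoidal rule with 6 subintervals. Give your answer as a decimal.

Δx = 0.5.
T_6 = (0.5/2)·[1 + 2·(-0.5) + 2·(-1) + 2·2.5 + 2·13 + 2·33.5 + 67] = 40.75.

40.75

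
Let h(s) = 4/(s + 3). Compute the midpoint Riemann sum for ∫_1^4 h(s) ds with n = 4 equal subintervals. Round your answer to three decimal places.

Δs = (4 − 1)/4 = 0.75.
Midpoints: 1.375, 2.125, 2.875, 3.625.
h(1.375) = 32/35, h(2.125) = 32/41, h(2.875) = 32/47, h(3.625) = 32/53.
Sum = Δs · [h(1.375) + h(2.125) + h(2.875) + h(3.625)].
Sum ≈ 2.235.

2.235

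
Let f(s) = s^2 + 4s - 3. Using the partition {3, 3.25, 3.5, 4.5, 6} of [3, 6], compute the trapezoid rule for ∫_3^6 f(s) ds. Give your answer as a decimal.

Subinterval widths: 0.25, 0.25, 1, 1.5.
f(3) = 18, f(3.25) = 20.5625, f(3.5) = 23.25, f(4.5) = 35.25, f(6) = 57.
On each subinterval the trapezoid contributes (Δs_i/2)·[f(s_{i-1}) + f(s_i)].
Sum = 108.734375.

108.734375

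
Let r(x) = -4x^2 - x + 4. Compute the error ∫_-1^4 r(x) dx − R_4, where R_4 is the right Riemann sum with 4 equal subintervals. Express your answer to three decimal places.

Exact integral: ∫_-1^4 r(x) dx ≈ -74.16667.
R_4 = -120.
Error ≈ -74.16667 − (-120) ≈ 45.833.

45.833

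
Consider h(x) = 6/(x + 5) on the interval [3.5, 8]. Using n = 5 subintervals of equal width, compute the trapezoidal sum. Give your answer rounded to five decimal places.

Δx = (8 − 3.5)/5 = 0.9.
h(3.5) = 12/17, h(4.4) = 30/47, h(5.3) = 60/103, h(6.2) = 15/28, h(7.1) = 60/121, h(8) = 6/13.
T_5 = (Δx/2)·[h(x_0) + 2h(x_1) + ... + 2h(x_{4}) + h(x_5)].
Sum ≈ 2.55250.

2.55250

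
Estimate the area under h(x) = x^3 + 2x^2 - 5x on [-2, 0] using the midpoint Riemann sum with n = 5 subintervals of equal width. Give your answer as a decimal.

11.36

Δx = (0 − (-2))/5 = 0.4.
Midpoints: -1.8, -1.4, -1, -0.6, -0.2.
h(-1.8) = 9.648, h(-1.4) = 8.176, h(-1) = 6, h(-0.6) = 3.504, h(-0.2) = 1.072.
Sum = Δx · [h(-1.8) + h(-1.4) + h(-1) + h(-0.6) + h(-0.2)].
Sum = 11.36.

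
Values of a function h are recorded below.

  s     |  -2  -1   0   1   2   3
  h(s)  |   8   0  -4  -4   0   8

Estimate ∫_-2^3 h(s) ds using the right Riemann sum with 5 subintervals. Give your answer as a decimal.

Δs = 1.
Sum = 1·[0 + (-4) + (-4) + 0 + 8] = 0.

0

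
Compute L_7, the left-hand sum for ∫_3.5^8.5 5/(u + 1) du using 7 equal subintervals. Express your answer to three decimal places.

3.953

Δu = (8.5 − 3.5)/7 = 5/7.
Left endpoints: 3.5, 59/14, 69/14, 79/14, 89/14, 99/14, 109/14.
f(3.5) = 10/9, f(59/14) = 70/73, f(69/14) = 70/83, f(79/14) = 70/93, f(89/14) = 70/103, f(99/14) = 70/113, f(109/14) = 70/123.
Sum = Δu · [f(3.5) + f(59/14) + f(69/14) + ...].
Sum ≈ 3.953.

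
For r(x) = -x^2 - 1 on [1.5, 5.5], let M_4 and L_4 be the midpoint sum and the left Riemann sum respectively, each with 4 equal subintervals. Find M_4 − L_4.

-13

M_4 = -58.
L_4 = -45.
M_4 − L_4 = -13.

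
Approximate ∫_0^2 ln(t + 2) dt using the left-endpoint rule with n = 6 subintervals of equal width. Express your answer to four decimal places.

Δt = (2 − 0)/6 = 1/3.
Left endpoints: 0, 1/3, 2/3, 1, 4/3, 5/3.
f(0) ≈ 0.6931, f(1/3) ≈ 0.8473, f(2/3) ≈ 0.9808, f(1) ≈ 1.0986, f(4/3) ≈ 1.2040, f(5/3) ≈ 1.2993.
Sum = Δt · [f(0) + f(1/3) + f(2/3) + ...].
Sum ≈ 2.0410.

2.0410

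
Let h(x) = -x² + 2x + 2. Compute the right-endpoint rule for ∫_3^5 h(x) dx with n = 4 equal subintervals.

-15.75

Δx = (5 − 3)/4 = 0.5.
Right endpoints: 3.5, 4, 4.5, 5.
h(3.5) = -3.25, h(4) = -6, h(4.5) = -9.25, h(5) = -13.
Sum = Δx · [h(3.5) + h(4) + h(4.5) + h(5)].
Sum = -15.75.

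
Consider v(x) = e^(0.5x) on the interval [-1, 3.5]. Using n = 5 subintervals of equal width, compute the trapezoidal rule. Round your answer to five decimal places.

10.46931

Δx = (3.5 − (-1))/5 = 0.9.
v(-1) ≈ 0.60653, v(-0.1) ≈ 0.95123, v(0.8) ≈ 1.49182, v(1.7) ≈ 2.33965, v(2.6) ≈ 3.66930, v(3.5) ≈ 5.75460.
T_5 = (Δx/2)·[v(x_0) + 2v(x_1) + ... + 2v(x_{4}) + v(x_5)].
Sum ≈ 10.46931.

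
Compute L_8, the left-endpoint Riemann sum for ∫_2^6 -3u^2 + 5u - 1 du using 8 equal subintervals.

-113.5

Δu = (6 − 2)/8 = 0.5.
Left endpoints: 2, 2.5, 3, 3.5, 4, 4.5, 5, 5.5.
f(2) = -3, f(2.5) = -7.25, f(3) = -13, f(3.5) = -20.25, f(4) = -29, f(4.5) = -39.25, f(5) = -51, f(5.5) = -64.25.
Sum = Δu · [f(2) + f(2.5) + f(3) + ...].
Sum = -113.5.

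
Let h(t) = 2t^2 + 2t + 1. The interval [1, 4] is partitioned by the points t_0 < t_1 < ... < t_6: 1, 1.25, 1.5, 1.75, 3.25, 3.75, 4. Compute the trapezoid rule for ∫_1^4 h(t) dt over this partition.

61.1875

Subinterval widths: 0.25, 0.25, 0.25, 1.5, 0.5, 0.25.
h(1) = 5, h(1.25) = 6.625, h(1.5) = 8.5, h(1.75) = 10.625, h(3.25) = 28.625, h(3.75) = 36.625, h(4) = 41.
On each subinterval the trapezoid contributes (Δt_i/2)·[h(t_{i-1}) + h(t_i)].
Sum = 61.1875.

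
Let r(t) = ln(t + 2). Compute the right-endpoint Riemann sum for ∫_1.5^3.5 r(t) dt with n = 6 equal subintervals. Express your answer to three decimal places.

Δt = (3.5 − 1.5)/6 = 1/3.
Right endpoints: 11/6, 13/6, 2.5, 17/6, 19/6, 3.5.
r(11/6) ≈ 1.344, r(13/6) ≈ 1.427, r(2.5) ≈ 1.504, r(17/6) ≈ 1.576, r(19/6) ≈ 1.642, r(3.5) ≈ 1.705.
Sum = Δt · [r(11/6) + r(13/6) + r(2.5) + ...].
Sum ≈ 3.066.

3.066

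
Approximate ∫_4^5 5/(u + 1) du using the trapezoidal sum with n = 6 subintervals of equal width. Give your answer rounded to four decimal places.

0.9117

Δu = (5 − 4)/6 = 1/6.
f(4) = 1, f(25/6) = 30/31, f(13/3) = 0.9375, f(4.5) = 10/11, f(14/3) = 15/17, f(29/6) = 6/7, f(5) = 5/6.
T_6 = (Δu/2)·[f(u_0) + 2f(u_1) + ... + 2f(u_{5}) + f(u_6)].
Sum ≈ 0.9117.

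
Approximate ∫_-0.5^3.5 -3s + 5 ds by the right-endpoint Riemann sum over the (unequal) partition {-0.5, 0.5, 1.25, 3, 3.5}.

Subinterval widths: 1, 0.75, 1.75, 0.5.
Right endpoints: 0.5, 1.25, 3, 3.5.
f(0.5) = 3.5, f(1.25) = 1.25, f(3) = -4, f(3.5) = -5.5.
Sum = Σ Δs_i · f(s_i).
Sum = -5.3125.

-5.3125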